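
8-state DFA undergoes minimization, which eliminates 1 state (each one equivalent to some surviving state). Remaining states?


Original DFA: 8 states
Redundant states removed: 1
Minimized states = original - removed
= 8 - 1
= 7

7


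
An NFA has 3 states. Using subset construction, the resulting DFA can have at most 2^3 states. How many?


NFA has 3 states
Subset construction: each DFA state = subset of NFA states
Maximum subsets = 2^3
2^3 = 8

8


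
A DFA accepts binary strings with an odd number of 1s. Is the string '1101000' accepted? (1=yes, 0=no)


DFA has 2 states: q_even (start, accept=no) and q_odd
Processing string '1101000' character by character:
  Position 0: read '1', 1-count=1 -> q_odd
  Position 1: read '1', 1-count=2 -> q_even
  Position 2: read '0', 1-count=2 -> q_even (no change)
  Position 3: read '1', 1-count=3 -> q_odd
  Position 4: read '0', 1-count=3 -> q_odd (no change)
  Position 5: read '0', 1-count=3 -> q_odd (no change)
  Position 6: read '0', 1-count=3 -> q_odd (no change)
Final state: q_odd, total 1s = 3 (odd); the DFA requires an odd count -> accept

1


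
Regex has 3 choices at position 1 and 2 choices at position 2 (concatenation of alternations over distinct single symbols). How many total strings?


First group: 3 alternatives
Second group: 2 alternatives
Concatenation: each choice from group 1 pairs with each from group 2
Total = 3 x 2 = 6

6


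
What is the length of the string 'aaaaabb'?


String: 'aaaaabb'
Counting characters:
  'a' appears 5 time(s)
  'b' appears 2 time(s)
Total length = 5 + 2 = 7

7


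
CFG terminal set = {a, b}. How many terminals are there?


Terminal symbols: a, b
Counting each: a (#1), b (#2)
Total = 2

2


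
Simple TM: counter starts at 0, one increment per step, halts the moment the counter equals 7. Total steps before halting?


Counter starts at 0. Counting sequence:
  Step 1: counter = 1
  Step 2: counter = 2
  Step 3: counter = 3
  Step 4: counter = 4
  Step 5: counter = 5
  Step 6: counter = 6
  Step 7: counter = 7
Counter reached 7 -> halt
Total steps = 7

7


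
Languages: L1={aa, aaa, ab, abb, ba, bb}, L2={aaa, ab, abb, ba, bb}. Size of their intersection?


L1 = {aa, aaa, ab, abb, ba, bb}
L2 = {aaa, ab, abb, ba, bb}
Checking each string in L1 against L2:
  'aa': in L2? No
  'aaa': in L2? Yes
  'ab': in L2? Yes
  'abb': in L2? Yes
  'ba': in L2? Yes
  'bb': in L2? Yes
Intersection = {aaa, ab, abb, ba, bb}
|L1 ∩ L2| = 5

5


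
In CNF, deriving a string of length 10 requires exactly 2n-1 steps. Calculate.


Chomsky Normal Form derivation:
String length n = 10
Each step either:
  - Splits a nonterminal into two (n-1 such steps)
  - Converts a nonterminal to terminal (n such steps)
Total = (n-1) + n = 2n - 1
= 2(10) - 1
= 20 - 1
= 19

19


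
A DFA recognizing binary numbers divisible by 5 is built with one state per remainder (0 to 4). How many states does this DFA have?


Divisibility by 5 is tracked via the remainder mod 5: 0, 1, ..., 4
The construction assigns one state to each remainder
Number of remainders = 5

5


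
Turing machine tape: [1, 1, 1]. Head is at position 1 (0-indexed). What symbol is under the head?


Tape: [1, 1, 1]
Positions: 0 1 2
Values:    1 1 1
Head at position 1
tape[1] = 1

1


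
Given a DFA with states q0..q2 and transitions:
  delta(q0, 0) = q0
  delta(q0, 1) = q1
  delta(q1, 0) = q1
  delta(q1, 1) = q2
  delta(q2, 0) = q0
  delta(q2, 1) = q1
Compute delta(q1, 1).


Looking up transition function:
delta(q1, 1) in the table
Row: q1, Column: 1
Result: q2

q2


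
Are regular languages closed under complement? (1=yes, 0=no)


Regular languages are closed under:
- Union (DFA product construction)
- Intersection (DFA product construction)
- Complement (swap accept/reject states)
- Concatenation (NFA construction)
- Kleene star (NFA construction)
complement is in this list
Therefore: closed

1


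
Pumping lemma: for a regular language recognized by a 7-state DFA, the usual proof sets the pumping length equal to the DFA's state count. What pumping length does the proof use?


Pumping lemma for regular languages (standard proof):
Take p = |Q|, the number of DFA states.
Any string of length >= |Q| passes through |Q|+1 states while reading its first |Q| symbols,
so by pigeonhole some state repeats, giving the loop that can be pumped.
Here |Q| = 7
Therefore the proof uses p = 7

7


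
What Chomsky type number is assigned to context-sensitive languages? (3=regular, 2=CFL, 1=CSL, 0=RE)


Chomsky hierarchy levels:
  Type 3: Regular (DFA/NFA/regex)
  Type 2: Context-free (PDA)
  Type 1: Context-sensitive
  Type 0: Recursively enumerable (TM)
'context-sensitive' corresponds to Type 1

1


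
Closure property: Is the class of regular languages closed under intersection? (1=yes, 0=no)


Regular languages are closed under all standard operations:
- Union: Yes (product construction)
- Intersection: Yes (product construction)
- Complement: Yes (swap accept/reject)
- Concatenation: Yes (NFA construction)
Operation: intersection -> Closed

1


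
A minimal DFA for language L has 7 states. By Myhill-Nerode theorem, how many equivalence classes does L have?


Myhill-Nerode theorem:
Number of equivalence classes = number of states in minimal DFA
Minimal DFA states = 7
Therefore equivalence classes = 7

7


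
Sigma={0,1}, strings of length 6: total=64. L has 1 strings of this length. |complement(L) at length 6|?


Alphabet: {0,1}
String length: 6
Total strings of length 6 = 2^6 = 64
Strings in L = 1
Complement = total - |L|
= 64 - 1
= 63

63


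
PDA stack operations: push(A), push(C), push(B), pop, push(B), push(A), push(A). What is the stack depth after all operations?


Tracing stack operations:
  push(A) -> stack = [A], depth=1
  push(C) -> stack = [A,C], depth=2
  push(B) -> stack = [A,C,B], depth=3
  pop -> removed B, stack = [A,C], depth=2
  push(B) -> stack = [A,C,B], depth=3
  push(A) -> stack = [A,C,B,A], depth=4
  push(A) -> stack = [A,C,B,A,A], depth=5
Final depth = 5

5


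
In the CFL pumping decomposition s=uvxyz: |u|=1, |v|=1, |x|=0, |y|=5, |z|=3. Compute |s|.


|s| = |u| + |v| + |x| + |y| + |z|
= 1 + 1 + 0 + 5 + 3
= 2 + 0 + 8
= 2 + 8
= 10

10


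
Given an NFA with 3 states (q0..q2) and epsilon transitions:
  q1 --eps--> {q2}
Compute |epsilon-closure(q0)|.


Starting from q0
Initialize closure = {q0}
q0 has no outgoing epsilon transitions -> nothing to add
Final closure: {q0}
Size = 1

1


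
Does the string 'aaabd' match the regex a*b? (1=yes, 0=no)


Pattern: a*b
String: 'aaabd'
Pattern requires: zero or more 'a's followed by exactly one 'b'
Found 3 leading 'a's
Remaining: 'bd'
Remaining is not 'b' -> no match
Result: 0

0


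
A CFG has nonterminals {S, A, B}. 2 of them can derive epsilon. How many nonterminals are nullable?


Nonterminals: {S, A, B}
A nonterminal is nullable if it can derive epsilon
Counting nullable nonterminals: 2
Total nullable = 2

2


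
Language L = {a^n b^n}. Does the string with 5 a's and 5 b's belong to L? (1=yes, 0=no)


Language requires equal numbers of a's and b's
PDA pushes for each 'a', pops for each 'b'
Number of a's = 5
Number of b's = 5
5 == 5 -> Accept

1


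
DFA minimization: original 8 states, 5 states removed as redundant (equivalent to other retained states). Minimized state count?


Original DFA: 8 states
Redundant states removed: 5
Minimized states = original - removed
= 8 - 5
= 3

3


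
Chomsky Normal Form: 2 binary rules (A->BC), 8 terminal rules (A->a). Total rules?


CNF allows two rule forms:
  A -> BC (binary): 2 rules
  A -> a (terminal): 8 rules
Total = 2 + 8 = 10

10


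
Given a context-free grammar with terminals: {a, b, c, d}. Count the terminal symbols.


Terminal symbols: a, b, c, d
Counting each: a (#1), b (#2), c (#3), d (#4)
Total = 4

4


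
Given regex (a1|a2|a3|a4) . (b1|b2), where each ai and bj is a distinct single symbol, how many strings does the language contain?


First group: 4 alternatives
Second group: 2 alternatives
Concatenation: each choice from group 1 pairs with each from group 2
Total = 4 x 2 = 8

8


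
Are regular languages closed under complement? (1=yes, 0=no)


Regular languages are closed under all standard operations:
- Union: Yes (product construction)
- Intersection: Yes (product construction)
- Complement: Yes (swap accept/reject)
- Concatenation: Yes (NFA construction)
Operation: complement -> Closed

1


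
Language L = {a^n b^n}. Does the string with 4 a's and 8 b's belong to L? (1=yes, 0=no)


Language requires equal numbers of a's and b's
PDA pushes for each 'a', pops for each 'b'
Number of a's = 4
Number of b's = 8
4 != 8 -> Reject

0


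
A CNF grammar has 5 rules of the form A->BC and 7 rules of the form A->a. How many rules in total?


CNF allows two rule forms:
  A -> BC (binary): 5 rules
  A -> a (terminal): 7 rules
Total = 5 + 7 = 12

12


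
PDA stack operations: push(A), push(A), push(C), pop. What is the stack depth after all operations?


Tracing stack operations:
  push(A) -> stack = [A], depth=1
  push(A) -> stack = [A,A], depth=2
  push(C) -> stack = [A,A,C], depth=3
  pop -> removed C, stack = [A,A], depth=2
Final depth = 2

2


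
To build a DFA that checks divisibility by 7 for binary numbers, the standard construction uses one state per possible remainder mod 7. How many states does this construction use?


Divisibility by 7 is tracked via the remainder mod 7: 0, 1, ..., 6
The construction assigns one state to each remainder
Number of remainders = 7

7


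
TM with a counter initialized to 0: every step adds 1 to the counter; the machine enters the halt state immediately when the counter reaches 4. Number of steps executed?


Counter starts at 0. Counting sequence:
  Step 1: counter = 1
  Step 2: counter = 2
  Step 3: counter = 3
  Step 4: counter = 4
Counter reached 4 -> halt
Total steps = 4

4


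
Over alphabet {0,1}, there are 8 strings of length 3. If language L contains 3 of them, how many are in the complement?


Alphabet: {0,1}
String length: 3
Total strings of length 3 = 2^3 = 8
Strings in L = 3
Complement = total - |L|
= 8 - 3
= 5

5


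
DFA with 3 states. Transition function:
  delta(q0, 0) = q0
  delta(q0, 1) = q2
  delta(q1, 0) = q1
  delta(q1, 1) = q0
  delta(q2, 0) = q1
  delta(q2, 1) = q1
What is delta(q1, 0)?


Looking up transition function:
delta(q1, 0) in the table
Row: q1, Column: 0
Result: q1

q1


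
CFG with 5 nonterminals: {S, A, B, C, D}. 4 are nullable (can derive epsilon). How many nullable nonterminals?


Nonterminals: {S, A, B, C, D}
A nonterminal is nullable if it can derive epsilon
Counting nullable nonterminals: 4
Total nullable = 4

4


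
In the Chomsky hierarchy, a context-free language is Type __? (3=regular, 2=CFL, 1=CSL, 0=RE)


Chomsky hierarchy levels:
  Type 3: Regular (DFA/NFA/regex)
  Type 2: Context-free (PDA)
  Type 1: Context-sensitive
  Type 0: Recursively enumerable (TM)
'context-free' corresponds to Type 2

2


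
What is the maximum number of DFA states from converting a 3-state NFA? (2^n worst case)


NFA has 3 states
Subset construction: each DFA state = subset of NFA states
Maximum subsets = 2^3
2^3 = 8

8


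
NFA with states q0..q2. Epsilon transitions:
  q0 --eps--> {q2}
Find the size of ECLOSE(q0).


Starting from q0
Initialize closure = {q0}
Follow epsilon from q0 -> add q2
Final closure: {q0, q2}
Size = 2

2


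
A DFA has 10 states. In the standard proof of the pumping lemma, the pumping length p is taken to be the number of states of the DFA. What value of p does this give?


Pumping lemma for regular languages (standard proof):
Take p = |Q|, the number of DFA states.
Any string of length >= |Q| passes through |Q|+1 states while reading its first |Q| symbols,
so by pigeonhole some state repeats, giving the loop that can be pumped.
Here |Q| = 10
Therefore the proof uses p = 10

10


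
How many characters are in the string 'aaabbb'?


String: 'aaabbb'
Counting characters:
  'a' appears 3 time(s)
  'b' appears 3 time(s)
Total length = 3 + 3 = 6

6


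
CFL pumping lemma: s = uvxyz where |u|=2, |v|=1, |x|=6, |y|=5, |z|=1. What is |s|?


|s| = |u| + |v| + |x| + |y| + |z|
= 2 + 1 + 6 + 5 + 1
= 3 + 6 + 6
= 9 + 6
= 15

15


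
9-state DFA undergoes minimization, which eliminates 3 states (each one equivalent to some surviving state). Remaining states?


Original DFA: 9 states
Redundant states removed: 3
Minimized states = original - removed
= 9 - 3
= 6

6


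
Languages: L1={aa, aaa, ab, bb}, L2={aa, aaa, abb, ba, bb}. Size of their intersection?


L1 = {aa, aaa, ab, bb}
L2 = {aa, aaa, abb, ba, bb}
Checking each string in L1 against L2:
  'aa': in L2? Yes
  'aaa': in L2? Yes
  'ab': in L2? No
  'bb': in L2? Yes
Intersection = {aa, aaa, bb}
|L1 ∩ L2| = 3

3


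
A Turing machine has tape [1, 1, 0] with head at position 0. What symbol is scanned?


Tape: [1, 1, 0]
Positions: 0 1 2
Values:    1 1 0
Head at position 0
tape[0] = 1

1


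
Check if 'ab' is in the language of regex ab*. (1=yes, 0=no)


Pattern: ab*
String: 'ab'
Pattern requires: exactly one 'a' followed by zero or more 'b's
First char is 'a' -> OK
Rest 'b': all b's? Yes
Result: 1

1


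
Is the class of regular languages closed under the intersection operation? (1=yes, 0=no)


Regular languages are closed under:
- Union (DFA product construction)
- Intersection (DFA product construction)
- Complement (swap accept/reject states)
- Concatenation (NFA construction)
- Kleene star (NFA construction)
intersection is in this list
Therefore: closed

1


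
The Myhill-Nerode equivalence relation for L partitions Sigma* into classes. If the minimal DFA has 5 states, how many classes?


Myhill-Nerode theorem:
Number of equivalence classes = number of states in minimal DFA
Minimal DFA states = 5
Therefore equivalence classes = 5

5


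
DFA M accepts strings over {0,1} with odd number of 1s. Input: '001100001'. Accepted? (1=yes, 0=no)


DFA has 2 states: q_even (start, accept=no) and q_odd
Processing string '001100001' character by character:
  Position 0: read '0', 1-count=0 -> q_even (no change)
  Position 1: read '0', 1-count=0 -> q_even (no change)
  Position 2: read '1', 1-count=1 -> q_odd
  Position 3: read '1', 1-count=2 -> q_even
  Position 4: read '0', 1-count=2 -> q_even (no change)
  Position 5: read '0', 1-count=2 -> q_even (no change)
  Position 6: read '0', 1-count=2 -> q_even (no change)
  Position 7: read '0', 1-count=2 -> q_even (no change)
  Position 8: read '1', 1-count=3 -> q_odd
Final state: q_odd, total 1s = 3 (odd); the DFA requires an odd count -> accept

1


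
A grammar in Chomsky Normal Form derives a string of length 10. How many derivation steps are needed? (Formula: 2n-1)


Chomsky Normal Form derivation:
String length n = 10
Each step either:
  - Splits a nonterminal into two (n-1 such steps)
  - Converts a nonterminal to terminal (n such steps)
Total = (n-1) + n = 2n - 1
= 2(10) - 1
= 20 - 1
= 19

19


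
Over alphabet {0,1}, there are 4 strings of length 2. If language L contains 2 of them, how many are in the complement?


Alphabet: {0,1}
String length: 2
Total strings of length 2 = 2^2 = 4
Strings in L = 2
Complement = total - |L|
= 4 - 2
= 2

2


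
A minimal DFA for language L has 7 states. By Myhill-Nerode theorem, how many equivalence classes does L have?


Myhill-Nerode theorem:
Number of equivalence classes = number of states in minimal DFA
Minimal DFA states = 7
Therefore equivalence classes = 7

7


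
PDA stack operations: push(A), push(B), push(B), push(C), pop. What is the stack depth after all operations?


Tracing stack operations:
  push(A) -> stack = [A], depth=1
  push(B) -> stack = [A,B], depth=2
  push(B) -> stack = [A,B,B], depth=3
  push(C) -> stack = [A,B,B,C], depth=4
  pop -> removed C, stack = [A,B,B], depth=3
Final depth = 3

3


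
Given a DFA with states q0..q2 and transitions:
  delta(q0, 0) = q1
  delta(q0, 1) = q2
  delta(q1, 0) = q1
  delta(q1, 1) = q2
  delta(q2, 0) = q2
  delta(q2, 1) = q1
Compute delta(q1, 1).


Looking up transition function:
delta(q1, 1) in the table
Row: q1, Column: 1
Result: q2

q2


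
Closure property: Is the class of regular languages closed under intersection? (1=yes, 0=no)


Regular languages are closed under all standard operations:
- Union: Yes (product construction)
- Intersection: Yes (product construction)
- Complement: Yes (swap accept/reject)
- Concatenation: Yes (NFA construction)
Operation: intersection -> Closed

1


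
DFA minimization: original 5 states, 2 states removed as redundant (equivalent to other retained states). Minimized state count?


Original DFA: 5 states
Redundant states removed: 2
Minimized states = original - removed
= 5 - 2
= 3

3


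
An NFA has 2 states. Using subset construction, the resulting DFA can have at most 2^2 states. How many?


NFA has 2 states
Subset construction: each DFA state = subset of NFA states
Maximum subsets = 2^2
2^2 = 4

4


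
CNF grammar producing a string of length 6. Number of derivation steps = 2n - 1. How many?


Chomsky Normal Form derivation:
String length n = 6
Each step either:
  - Splits a nonterminal into two (n-1 such steps)
  - Converts a nonterminal to terminal (n such steps)
Total = (n-1) + n = 2n - 1
= 2(6) - 1
= 12 - 1
= 11

11


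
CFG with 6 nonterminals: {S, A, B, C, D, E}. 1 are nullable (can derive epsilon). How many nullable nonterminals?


Nonterminals: {S, A, B, C, D, E}
A nonterminal is nullable if it can derive epsilon
Counting nullable nonterminals: 1
Total nullable = 1

1


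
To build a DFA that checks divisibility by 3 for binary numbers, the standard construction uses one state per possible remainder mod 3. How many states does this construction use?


Divisibility by 3 is tracked via the remainder mod 3: 0, 1, ..., 2
The construction assigns one state to each remainder
Number of remainders = 3

3


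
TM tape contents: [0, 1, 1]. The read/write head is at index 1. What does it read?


Tape: [0, 1, 1]
Positions: 0 1 2
Values:    0 1 1
Head at position 1
tape[1] = 1

1


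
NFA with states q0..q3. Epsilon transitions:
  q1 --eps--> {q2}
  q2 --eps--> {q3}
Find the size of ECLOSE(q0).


Starting from q0
Initialize closure = {q0}
q0 has no outgoing epsilon transitions -> nothing to add
Final closure: {q0}
Size = 1

1


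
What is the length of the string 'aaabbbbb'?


String: 'aaabbbbb'
Counting characters:
  'a' appears 3 time(s)
  'b' appears 5 time(s)
Total length = 3 + 5 = 8

8


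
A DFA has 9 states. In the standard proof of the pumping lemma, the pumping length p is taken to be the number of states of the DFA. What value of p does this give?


Pumping lemma for regular languages (standard proof):
Take p = |Q|, the number of DFA states.
Any string of length >= |Q| passes through |Q|+1 states while reading its first |Q| symbols,
so by pigeonhole some state repeats, giving the loop that can be pumped.
Here |Q| = 9
Therefore the proof uses p = 9

9


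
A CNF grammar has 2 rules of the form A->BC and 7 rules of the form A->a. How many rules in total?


CNF allows two rule forms:
  A -> BC (binary): 2 rules
  A -> a (terminal): 7 rules
Total = 2 + 7 = 9

9


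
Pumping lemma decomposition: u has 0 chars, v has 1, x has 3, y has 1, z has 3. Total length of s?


|s| = |u| + |v| + |x| + |y| + |z|
= 0 + 1 + 3 + 1 + 3
= 1 + 3 + 4
= 4 + 4
= 8

8


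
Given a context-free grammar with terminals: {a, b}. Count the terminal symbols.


Terminal symbols: a, b
Counting each: a (#1), b (#2)
Total = 2

2


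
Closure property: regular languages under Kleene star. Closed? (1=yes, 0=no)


Regular languages are closed under:
- Union (DFA product construction)
- Intersection (DFA product construction)
- Complement (swap accept/reject states)
- Concatenation (NFA construction)
- Kleene star (NFA construction)
Kleene star is in this list
Therefore: closed

1


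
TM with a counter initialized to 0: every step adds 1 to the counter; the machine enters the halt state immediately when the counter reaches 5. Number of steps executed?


Counter starts at 0. Counting sequence:
  Step 1: counter = 1
  Step 2: counter = 2
  Step 3: counter = 3
  Step 4: counter = 4
  Step 5: counter = 5
Counter reached 5 -> halt
Total steps = 5

5


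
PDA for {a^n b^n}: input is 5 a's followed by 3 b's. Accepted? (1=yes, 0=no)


Language requires equal numbers of a's and b's
PDA pushes for each 'a', pops for each 'b'
Number of a's = 5
Number of b's = 3
5 != 3 -> Reject

0


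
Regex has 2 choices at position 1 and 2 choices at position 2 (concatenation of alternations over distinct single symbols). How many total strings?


First group: 2 alternatives
Second group: 2 alternatives
Concatenation: each choice from group 1 pairs with each from group 2
Total = 2 x 2 = 4

4


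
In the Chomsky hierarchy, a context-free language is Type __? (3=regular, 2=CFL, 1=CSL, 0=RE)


Chomsky hierarchy levels:
  Type 3: Regular (DFA/NFA/regex)
  Type 2: Context-free (PDA)
  Type 1: Context-sensitive
  Type 0: Recursively enumerable (TM)
'context-free' corresponds to Type 2

2


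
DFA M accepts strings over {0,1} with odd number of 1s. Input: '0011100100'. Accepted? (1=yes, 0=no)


DFA has 2 states: q_even (start, accept=no) and q_odd
Processing string '0011100100' character by character:
  Position 0: read '0', 1-count=0 -> q_even (no change)
  Position 1: read '0', 1-count=0 -> q_even (no change)
  Position 2: read '1', 1-count=1 -> q_odd
  Position 3: read '1', 1-count=2 -> q_even
  Position 4: read '1', 1-count=3 -> q_odd
  Position 5: read '0', 1-count=3 -> q_odd (no change)
  Position 6: read '0', 1-count=3 -> q_odd (no change)
  Position 7: read '1', 1-count=4 -> q_even
  Position 8: read '0', 1-count=4 -> q_even (no change)
  Position 9: read '0', 1-count=4 -> q_even (no change)
Final state: q_even, total 1s = 4 (even); the DFA requires an odd count -> reject

0


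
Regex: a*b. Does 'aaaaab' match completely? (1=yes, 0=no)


Pattern: a*b
String: 'aaaaab'
Pattern requires: zero or more 'a's followed by exactly one 'b'
Found 5 leading 'a's
Remaining: 'b'
Remaining is exactly 'b' -> match
Result: 1

1


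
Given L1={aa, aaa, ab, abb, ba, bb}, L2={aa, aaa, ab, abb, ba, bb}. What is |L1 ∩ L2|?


L1 = {aa, aaa, ab, abb, ba, bb}
L2 = {aa, aaa, ab, abb, ba, bb}
Checking each string in L1 against L2:
  'aa': in L2? Yes
  'aaa': in L2? Yes
  'ab': in L2? Yes
  'abb': in L2? Yes
  'ba': in L2? Yes
  'bb': in L2? Yes
Intersection = {aa, aaa, ab, abb, ba, bb}
|L1 ∩ L2| = 6

6


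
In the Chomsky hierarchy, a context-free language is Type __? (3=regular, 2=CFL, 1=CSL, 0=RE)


Chomsky hierarchy levels:
  Type 3: Regular (DFA/NFA/regex)
  Type 2: Context-free (PDA)
  Type 1: Context-sensitive
  Type 0: Recursively enumerable (TM)
'context-free' corresponds to Type 2

2


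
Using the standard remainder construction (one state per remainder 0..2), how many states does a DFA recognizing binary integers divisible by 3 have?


Divisibility by 3 is tracked via the remainder mod 3: 0, 1, ..., 2
The construction assigns one state to each remainder
Number of remainders = 3

3


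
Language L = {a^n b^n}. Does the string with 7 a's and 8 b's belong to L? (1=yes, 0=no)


Language requires equal numbers of a's and b's
PDA pushes for each 'a', pops for each 'b'
Number of a's = 7
Number of b's = 8
7 != 8 -> Reject

0


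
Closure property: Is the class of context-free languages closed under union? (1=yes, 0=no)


CFL closure properties:
  Closed under: union, concatenation, Kleene star
  NOT closed under: intersection, complement
Operation 'union' is in closed list -> Yes (closed)

1


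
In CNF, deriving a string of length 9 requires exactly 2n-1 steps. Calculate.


Chomsky Normal Form derivation:
String length n = 9
Each step either:
  - Splits a nonterminal into two (n-1 such steps)
  - Converts a nonterminal to terminal (n such steps)
Total = (n-1) + n = 2n - 1
= 2(9) - 1
= 18 - 1
= 17

17


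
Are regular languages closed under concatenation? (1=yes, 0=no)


Regular languages are closed under:
- Union (DFA product construction)
- Intersection (DFA product construction)
- Complement (swap accept/reject states)
- Concatenation (NFA construction)
- Kleene star (NFA construction)
concatenation is in this list
Therefore: closed

1


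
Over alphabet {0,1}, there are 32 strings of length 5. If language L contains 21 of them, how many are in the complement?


Alphabet: {0,1}
String length: 5
Total strings of length 5 = 2^5 = 32
Strings in L = 21
Complement = total - |L|
= 32 - 21
= 11

11


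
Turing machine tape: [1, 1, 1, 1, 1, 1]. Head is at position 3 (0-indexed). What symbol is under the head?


Tape: [1, 1, 1, 1, 1, 1]
Positions: 0 1 2 3 4 5
Values:    1 1 1 1 1 1
Head at position 3
tape[3] = 1

1


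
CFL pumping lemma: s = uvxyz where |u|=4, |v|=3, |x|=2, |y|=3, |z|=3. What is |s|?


|s| = |u| + |v| + |x| + |y| + |z|
= 4 + 3 + 2 + 3 + 3
= 7 + 2 + 6
= 9 + 6
= 15

15


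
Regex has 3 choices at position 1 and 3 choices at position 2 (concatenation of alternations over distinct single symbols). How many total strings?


First group: 3 alternatives
Second group: 3 alternatives
Concatenation: each choice from group 1 pairs with each from group 2
Total = 3 x 3 = 9

9


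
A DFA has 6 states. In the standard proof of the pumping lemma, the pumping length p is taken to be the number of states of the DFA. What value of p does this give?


Pumping lemma for regular languages (standard proof):
Take p = |Q|, the number of DFA states.
Any string of length >= |Q| passes through |Q|+1 states while reading its first |Q| symbols,
so by pigeonhole some state repeats, giving the loop that can be pumped.
Here |Q| = 6
Therefore the proof uses p = 6

6


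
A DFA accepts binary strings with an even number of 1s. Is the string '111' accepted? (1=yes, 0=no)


DFA has 2 states: q_even (start, accept=yes) and q_odd
Processing string '111' character by character:
  Position 0: read '1', 1-count=1 -> q_odd
  Position 1: read '1', 1-count=2 -> q_even
  Position 2: read '1', 1-count=3 -> q_odd
Final state: q_odd, total 1s = 3 (odd); the DFA requires an even count -> reject

0


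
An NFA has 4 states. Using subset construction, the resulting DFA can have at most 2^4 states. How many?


NFA has 4 states
Subset construction: each DFA state = subset of NFA states
Maximum subsets = 2^4
2^4 = 16

16


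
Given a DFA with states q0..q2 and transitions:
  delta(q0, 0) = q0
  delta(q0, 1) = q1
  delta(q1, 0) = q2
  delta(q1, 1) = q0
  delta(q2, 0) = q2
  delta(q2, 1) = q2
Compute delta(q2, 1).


Looking up transition function:
delta(q2, 1) in the table
Row: q2, Column: 1
Result: q2

q2


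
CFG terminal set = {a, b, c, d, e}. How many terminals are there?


Terminal symbols: a, b, c, d, e
Counting each: a (#1), b (#2), c (#3), d (#4), e (#5)
Total = 5

5


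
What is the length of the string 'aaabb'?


String: 'aaabb'
Counting characters:
  'a' appears 3 time(s)
  'b' appears 2 time(s)
Total length = 3 + 2 = 5

5


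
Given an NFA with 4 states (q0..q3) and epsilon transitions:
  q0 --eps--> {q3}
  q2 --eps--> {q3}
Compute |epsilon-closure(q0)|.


Starting from q0
Initialize closure = {q0}
Follow epsilon from q0 -> add q3
Final closure: {q0, q3}
Size = 2

2


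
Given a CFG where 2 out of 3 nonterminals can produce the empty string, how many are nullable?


Nonterminals: {S, A, B}
A nonterminal is nullable if it can derive epsilon
Counting nullable nonterminals: 2
Total nullable = 2

2


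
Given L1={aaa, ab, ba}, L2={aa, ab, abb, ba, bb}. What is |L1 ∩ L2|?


L1 = {aaa, ab, ba}
L2 = {aa, ab, abb, ba, bb}
Checking each string in L1 against L2:
  'aaa': in L2? No
  'ab': in L2? Yes
  'ba': in L2? Yes
Intersection = {ab, ba}
|L1 ∩ L2| = 2

2


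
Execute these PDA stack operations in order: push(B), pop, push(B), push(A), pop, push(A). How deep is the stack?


Tracing stack operations:
  push(B) -> stack = [B], depth=1
  pop -> removed B, stack = [], depth=0
  push(B) -> stack = [B], depth=1
  push(A) -> stack = [B,A], depth=2
  pop -> removed A, stack = [B], depth=1
  push(A) -> stack = [B,A], depth=2
Final depth = 2

2


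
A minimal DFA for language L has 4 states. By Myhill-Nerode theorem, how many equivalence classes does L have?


Myhill-Nerode theorem:
Number of equivalence classes = number of states in minimal DFA
Minimal DFA states = 4
Therefore equivalence classes = 4

4


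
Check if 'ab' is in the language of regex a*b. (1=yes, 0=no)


Pattern: a*b
String: 'ab'
Pattern requires: zero or more 'a's followed by exactly one 'b'
Found 1 leading 'a's
Remaining: 'b'
Remaining is exactly 'b' -> match
Result: 1

1


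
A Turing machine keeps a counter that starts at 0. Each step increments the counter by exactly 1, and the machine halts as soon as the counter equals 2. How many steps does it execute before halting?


Counter starts at 0. Counting sequence:
  Step 1: counter = 1
  Step 2: counter = 2
Counter reached 2 -> halt
Total steps = 2

2


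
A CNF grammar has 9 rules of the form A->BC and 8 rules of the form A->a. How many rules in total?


CNF allows two rule forms:
  A -> BC (binary): 9 rules
  A -> a (terminal): 8 rules
Total = 9 + 8 = 17

17


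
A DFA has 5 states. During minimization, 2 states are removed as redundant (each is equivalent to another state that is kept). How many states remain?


Original DFA: 5 states
Redundant states removed: 2
Minimized states = original - removed
= 5 - 2
= 3

3


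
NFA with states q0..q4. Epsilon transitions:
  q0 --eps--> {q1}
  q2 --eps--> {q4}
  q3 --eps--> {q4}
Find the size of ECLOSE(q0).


Starting from q0
Initialize closure = {q0}
Follow epsilon from q0 -> add q1
Final closure: {q0, q1}
Size = 2

2


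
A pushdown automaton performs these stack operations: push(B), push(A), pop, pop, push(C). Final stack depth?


Tracing stack operations:
  push(B) -> stack = [B], depth=1
  push(A) -> stack = [B,A], depth=2
  pop -> removed A, stack = [B], depth=1
  pop -> removed B, stack = [], depth=0
  push(C) -> stack = [C], depth=1
Final depth = 1

1


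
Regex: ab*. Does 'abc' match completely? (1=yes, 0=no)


Pattern: ab*
String: 'abc'
Pattern requires: exactly one 'a' followed by zero or more 'b's
First char is 'a' -> OK
Rest 'bc': all b's? No
Result: 0

0


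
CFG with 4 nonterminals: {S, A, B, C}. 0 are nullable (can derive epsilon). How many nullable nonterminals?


Nonterminals: {S, A, B, C}
A nonterminal is nullable if it can derive epsilon
Counting nullable nonterminals: 0
Total nullable = 0

0


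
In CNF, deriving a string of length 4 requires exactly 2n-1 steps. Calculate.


Chomsky Normal Form derivation:
String length n = 4
Each step either:
  - Splits a nonterminal into two (n-1 such steps)
  - Converts a nonterminal to terminal (n such steps)
Total = (n-1) + n = 2n - 1
= 2(4) - 1
= 8 - 1
= 7

7


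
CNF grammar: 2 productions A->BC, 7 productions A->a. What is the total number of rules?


CNF allows two rule forms:
  A -> BC (binary): 2 rules
  A -> a (terminal): 7 rules
Total = 2 + 7 = 9

9


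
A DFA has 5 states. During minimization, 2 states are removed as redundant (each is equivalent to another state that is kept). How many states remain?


Original DFA: 5 states
Redundant states removed: 2
Minimized states = original - removed
= 5 - 2
= 3

3


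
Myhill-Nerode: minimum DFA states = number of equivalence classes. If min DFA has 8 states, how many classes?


Myhill-Nerode theorem:
Number of equivalence classes = number of states in minimal DFA
Minimal DFA states = 8
Therefore equivalence classes = 8

8


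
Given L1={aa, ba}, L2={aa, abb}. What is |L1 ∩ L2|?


L1 = {aa, ba}
L2 = {aa, abb}
Checking each string in L1 against L2:
  'aa': in L2? Yes
  'ba': in L2? No
Intersection = {aa}
|L1 ∩ L2| = 1

1


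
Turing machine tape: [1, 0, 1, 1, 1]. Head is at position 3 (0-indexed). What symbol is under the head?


Tape: [1, 0, 1, 1, 1]
Positions: 0 1 2 3 4
Values:    1 0 1 1 1
Head at position 3
tape[3] = 1

1


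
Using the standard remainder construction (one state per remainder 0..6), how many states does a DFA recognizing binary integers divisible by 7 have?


Divisibility by 7 is tracked via the remainder mod 7: 0, 1, ..., 6
The construction assigns one state to each remainder
Number of remainders = 7

7


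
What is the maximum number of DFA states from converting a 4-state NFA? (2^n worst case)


NFA has 4 states
Subset construction: each DFA state = subset of NFA states
Maximum subsets = 2^4
2^4 = 16

16


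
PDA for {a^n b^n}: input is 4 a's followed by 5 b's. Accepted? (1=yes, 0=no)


Language requires equal numbers of a's and b's
PDA pushes for each 'a', pops for each 'b'
Number of a's = 4
Number of b's = 5
4 != 5 -> Reject

0


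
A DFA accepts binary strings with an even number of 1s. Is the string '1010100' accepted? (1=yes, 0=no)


DFA has 2 states: q_even (start, accept=yes) and q_odd
Processing string '1010100' character by character:
  Position 0: read '1', 1-count=1 -> q_odd
  Position 1: read '0', 1-count=1 -> q_odd (no change)
  Position 2: read '1', 1-count=2 -> q_even
  Position 3: read '0', 1-count=2 -> q_even (no change)
  Position 4: read '1', 1-count=3 -> q_odd
  Position 5: read '0', 1-count=3 -> q_odd (no change)
  Position 6: read '0', 1-count=3 -> q_odd (no change)
Final state: q_odd, total 1s = 3 (odd); the DFA requires an even count -> reject

0


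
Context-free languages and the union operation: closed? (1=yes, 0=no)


CFL closure properties:
  Closed under: union, concatenation, Kleene star
  NOT closed under: intersection, complement
Operation 'union' is in closed list -> Yes (closed)

1


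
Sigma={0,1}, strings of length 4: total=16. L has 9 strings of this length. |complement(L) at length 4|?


Alphabet: {0,1}
String length: 4
Total strings of length 4 = 2^4 = 16
Strings in L = 9
Complement = total - |L|
= 16 - 9
= 7

7


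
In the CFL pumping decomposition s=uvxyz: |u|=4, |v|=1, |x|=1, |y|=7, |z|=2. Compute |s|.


|s| = |u| + |v| + |x| + |y| + |z|
= 4 + 1 + 1 + 7 + 2
= 5 + 1 + 9
= 6 + 9
= 15

15


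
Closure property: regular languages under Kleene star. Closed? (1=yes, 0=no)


Regular languages are closed under:
- Union (DFA product construction)
- Intersection (DFA product construction)
- Complement (swap accept/reject states)
- Concatenation (NFA construction)
- Kleene star (NFA construction)
Kleene star is in this list
Therefore: closed

1


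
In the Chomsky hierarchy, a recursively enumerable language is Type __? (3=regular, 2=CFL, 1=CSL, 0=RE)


Chomsky hierarchy levels:
  Type 3: Regular (DFA/NFA/regex)
  Type 2: Context-free (PDA)
  Type 1: Context-sensitive
  Type 0: Recursively enumerable (TM)
'recursively enumerable' corresponds to Type 0

0


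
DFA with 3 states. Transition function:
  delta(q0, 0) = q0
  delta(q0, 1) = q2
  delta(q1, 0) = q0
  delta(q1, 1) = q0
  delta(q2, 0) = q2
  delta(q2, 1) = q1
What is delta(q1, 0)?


Looking up transition function:
delta(q1, 0) in the table
Row: q1, Column: 0
Result: q0

q0


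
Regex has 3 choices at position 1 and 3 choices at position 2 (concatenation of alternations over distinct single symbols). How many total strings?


First group: 3 alternatives
Second group: 3 alternatives
Concatenation: each choice from group 1 pairs with each from group 2
Total = 3 x 3 = 9

9


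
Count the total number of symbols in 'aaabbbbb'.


String: 'aaabbbbb'
Counting characters:
  'a' appears 3 time(s)
  'b' appears 5 time(s)
Total length = 3 + 5 = 8

8


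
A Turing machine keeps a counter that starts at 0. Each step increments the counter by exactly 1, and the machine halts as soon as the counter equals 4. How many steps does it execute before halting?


Counter starts at 0. Counting sequence:
  Step 1: counter = 1
  Step 2: counter = 2
  Step 3: counter = 3
  Step 4: counter = 4
Counter reached 4 -> halt
Total steps = 4

4


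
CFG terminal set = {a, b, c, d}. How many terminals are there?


Terminal symbols: a, b, c, d
Counting each: a (#1), b (#2), c (#3), d (#4)
Total = 4

4


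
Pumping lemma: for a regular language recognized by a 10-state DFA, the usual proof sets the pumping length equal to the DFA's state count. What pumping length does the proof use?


Pumping lemma for regular languages (standard proof):
Take p = |Q|, the number of DFA states.
Any string of length >= |Q| passes through |Q|+1 states while reading its first |Q| symbols,
so by pigeonhole some state repeats, giving the loop that can be pumped.
Here |Q| = 10
Therefore the proof uses p = 10

10


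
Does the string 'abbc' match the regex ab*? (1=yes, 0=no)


Pattern: ab*
String: 'abbc'
Pattern requires: exactly one 'a' followed by zero or more 'b's
First char is 'a' -> OK
Rest 'bbc': all b's? No
Result: 0

0


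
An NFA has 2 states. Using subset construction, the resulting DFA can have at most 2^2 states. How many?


NFA has 2 states
Subset construction: each DFA state = subset of NFA states
Maximum subsets = 2^2
2^2 = 4

4


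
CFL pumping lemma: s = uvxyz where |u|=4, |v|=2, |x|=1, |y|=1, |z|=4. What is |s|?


|s| = |u| + |v| + |x| + |y| + |z|
= 4 + 2 + 1 + 1 + 4
= 6 + 1 + 5
= 7 + 5
= 12

12


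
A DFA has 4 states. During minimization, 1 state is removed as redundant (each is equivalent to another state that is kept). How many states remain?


Original DFA: 4 states
Redundant states removed: 1
Minimized states = original - removed
= 4 - 1
= 3

3


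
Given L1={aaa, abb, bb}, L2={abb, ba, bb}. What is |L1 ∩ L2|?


L1 = {aaa, abb, bb}
L2 = {abb, ba, bb}
Checking each string in L1 against L2:
  'aaa': in L2? No
  'abb': in L2? Yes
  'bb': in L2? Yes
Intersection = {abb, bb}
|L1 ∩ L2| = 2

2


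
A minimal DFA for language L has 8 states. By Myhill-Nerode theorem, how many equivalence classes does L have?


Myhill-Nerode theorem:
Number of equivalence classes = number of states in minimal DFA
Minimal DFA states = 8
Therefore equivalence classes = 8

8


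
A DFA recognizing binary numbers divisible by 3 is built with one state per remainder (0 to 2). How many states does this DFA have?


Divisibility by 3 is tracked via the remainder mod 3: 0, 1, ..., 2
The construction assigns one state to each remainder
Number of remainders = 3

3


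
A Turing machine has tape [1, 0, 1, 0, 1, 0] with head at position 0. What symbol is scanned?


Tape: [1, 0, 1, 0, 1, 0]
Positions: 0 1 2 3 4 5
Values:    1 0 1 0 1 0
Head at position 0
tape[0] = 1

1


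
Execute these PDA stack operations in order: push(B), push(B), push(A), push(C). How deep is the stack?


Tracing stack operations:
  push(B) -> stack = [B], depth=1
  push(B) -> stack = [B,B], depth=2
  push(A) -> stack = [B,B,A], depth=3
  push(C) -> stack = [B,B,A,C], depth=4
Final depth = 4

4


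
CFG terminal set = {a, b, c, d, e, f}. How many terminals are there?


Terminal symbols: a, b, c, d, e, f
Counting each: a (#1), b (#2), c (#3), d (#4), e (#5), f (#6)
Total = 6

6


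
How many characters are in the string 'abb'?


String: 'abb'
Counting characters:
  'a' appears 1 time(s)
  'b' appears 2 time(s)
Total length = 1 + 2 = 3

3


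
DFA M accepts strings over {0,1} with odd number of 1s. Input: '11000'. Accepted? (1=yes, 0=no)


DFA has 2 states: q_even (start, accept=no) and q_odd
Processing string '11000' character by character:
  Position 0: read '1', 1-count=1 -> q_odd
  Position 1: read '1', 1-count=2 -> q_even
  Position 2: read '0', 1-count=2 -> q_even (no change)
  Position 3: read '0', 1-count=2 -> q_even (no change)
  Position 4: read '0', 1-count=2 -> q_even (no change)
Final state: q_even, total 1s = 2 (even); the DFA requires an odd count -> reject

0
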